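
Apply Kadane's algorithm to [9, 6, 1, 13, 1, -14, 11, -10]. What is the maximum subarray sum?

Using Kadane's algorithm on [9, 6, 1, 13, 1, -14, 11, -10]:

Scanning through the array:
Position 1 (value 6): max_ending_here = 15, max_so_far = 15
Position 2 (value 1): max_ending_here = 16, max_so_far = 16
Position 3 (value 13): max_ending_here = 29, max_so_far = 29
Position 4 (value 1): max_ending_here = 30, max_so_far = 30
Position 5 (value -14): max_ending_here = 16, max_so_far = 30
Position 6 (value 11): max_ending_here = 27, max_so_far = 30
Position 7 (value -10): max_ending_here = 17, max_so_far = 30

Maximum subarray: [9, 6, 1, 13, 1]
Maximum sum: 30

The maximum subarray is [9, 6, 1, 13, 1] with sum 30. This subarray runs from index 0 to index 4.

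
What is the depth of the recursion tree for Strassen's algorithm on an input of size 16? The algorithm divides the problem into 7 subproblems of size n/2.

For divide and conquer with division factor 2:

Problem sizes at each level:
Level 0: 16
Level 1: 8
Level 2: 4
Level 3: 2
Level 4: 1

The root is level 0 and the size-1 base case is level 4 (the tree spans levels 0 through 4, i.e. 5 levels counting the root), so the depth is the number of divisions: log_2(16) = 4

The recursion tree depth is log_2(16) = 4. At each level, the problem size is divided by 2, so it takes 4 divisions to reduce to a base case of size 1. The algorithm makes 7 recursive calls at each level.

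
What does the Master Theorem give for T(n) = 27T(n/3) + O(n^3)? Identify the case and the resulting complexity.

Master Theorem for T(n) = 27T(n/3) + O(n^3):

a = 27, b = 3, c = 3
log_b(a) = log_3(27) = 3.0000

Case 2: c = 3 = log_3(27) = 3.0000
T(n) = O(n^3 log n) = O(n^3 log n)

For T(n) = 27T(n/3) + O(n^3): log_3(27) = 3.0000. This is Case 2 of the Master Theorem (c = log_b(a), equal work at all levels), giving O(n^3 log n).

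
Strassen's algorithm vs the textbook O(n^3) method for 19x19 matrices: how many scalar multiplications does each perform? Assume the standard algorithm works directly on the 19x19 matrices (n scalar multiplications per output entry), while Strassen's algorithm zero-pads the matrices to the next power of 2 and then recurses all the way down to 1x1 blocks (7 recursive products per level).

Matrix multiplication for 19x19 matrices:

Strassen's algorithm requires power-of-2 dimensions. Pad 19x19 to 32x32 (next power of 2).

Standard algorithm: 19^3 = 6859 multiplications
Strassen's algorithm: 7^(log2(32)) = 7^5 = 16807 multiplications
Difference: 6859 - 16807 = -9948 (Strassen uses MORE here due to padding overhead — for small or just-over-power-of-2 n, padding can outweigh the per-level savings)

Standard: 6859 multiplications (19^3). Strassen: 16807 multiplications (7^5, after padding to 32x32). Strassen reduces 8 recursive multiplications to 7 at each level.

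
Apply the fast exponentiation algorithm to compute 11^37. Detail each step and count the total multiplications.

Computing 11^37 by squaring (build up from 11^1; each line after the first costs one multiplication):

11^1 = 11
11^2 = (11^1)^2 = 11^2 = 121
11^4 = (11^2)^2 = 121^2 = 14641
11^8 = (11^4)^2 = 14641^2 = 214358881
11^9 = 11 * 11^8 = 11 * 214358881 = 2357947691
11^18 = (11^9)^2 = 2357947691^2 = 5559917313492231481
11^36 = (11^18)^2 = 5559917313492231481^2 = 30912680532870672635673352936887453361
11^37 = 11 * 11^36 = 11 * 30912680532870672635673352936887453361 = 340039485861577398992406882305761986971

Result: 340039485861577398992406882305761986971
Multiplications needed: 7 (7 lines after 11^1)

11^37 = 340039485861577398992406882305761986971. Using exponentiation by squaring, this requires 7 multiplications. The key idea: if the exponent is even, square the half-power; if odd, multiply by the base once.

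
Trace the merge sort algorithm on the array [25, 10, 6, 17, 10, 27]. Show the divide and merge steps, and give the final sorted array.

Merge sort trace:

Split: [25, 10, 6, 17, 10, 27] -> [25, 10, 6] and [17, 10, 27]
  Split: [25, 10, 6] -> [25] and [10, 6]
    Split: [10, 6] -> [10] and [6]
    Merge: [10] + [6] -> [6, 10]
  Merge: [25] + [6, 10] -> [6, 10, 25]
  Split: [17, 10, 27] -> [17] and [10, 27]
    Split: [10, 27] -> [10] and [27]
    Merge: [10] + [27] -> [10, 27]
  Merge: [17] + [10, 27] -> [10, 17, 27]
Merge: [6, 10, 25] + [10, 17, 27] -> [6, 10, 10, 17, 25, 27]

Final sorted array: [6, 10, 10, 17, 25, 27]

The merge sort proceeds by recursively splitting the array and merging sorted halves.
After all merges, the sorted array is [6, 10, 10, 17, 25, 27].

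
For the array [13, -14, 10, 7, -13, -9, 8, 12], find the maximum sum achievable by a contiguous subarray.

Using Kadane's algorithm on [13, -14, 10, 7, -13, -9, 8, 12]:

Scanning through the array:
Position 1 (value -14): max_ending_here = -1, max_so_far = 13
Position 2 (value 10): max_ending_here = 10, max_so_far = 13
Position 3 (value 7): max_ending_here = 17, max_so_far = 17
Position 4 (value -13): max_ending_here = 4, max_so_far = 17
Position 5 (value -9): max_ending_here = -5, max_so_far = 17
Position 6 (value 8): max_ending_here = 8, max_so_far = 17
Position 7 (value 12): max_ending_here = 20, max_so_far = 20

Maximum subarray: [8, 12]
Maximum sum: 20

The maximum subarray is [8, 12] with sum 20. This subarray runs from index 6 to index 7.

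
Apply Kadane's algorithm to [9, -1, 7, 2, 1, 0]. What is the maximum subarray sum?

Using Kadane's algorithm on [9, -1, 7, 2, 1, 0]:

Scanning through the array:
Position 1 (value -1): max_ending_here = 8, max_so_far = 9
Position 2 (value 7): max_ending_here = 15, max_so_far = 15
Position 3 (value 2): max_ending_here = 17, max_so_far = 17
Position 4 (value 1): max_ending_here = 18, max_so_far = 18
Position 5 (value 0): max_ending_here = 18, max_so_far = 18

Maximum subarray: [9, -1, 7, 2, 1]
Maximum sum: 18

The maximum subarray is [9, -1, 7, 2, 1] with sum 18. This subarray runs from index 0 to index 4.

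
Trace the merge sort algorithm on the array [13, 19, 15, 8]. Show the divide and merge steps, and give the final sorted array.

Merge sort trace:

Split: [13, 19, 15, 8] -> [13, 19] and [15, 8]
  Split: [13, 19] -> [13] and [19]
  Merge: [13] + [19] -> [13, 19]
  Split: [15, 8] -> [15] and [8]
  Merge: [15] + [8] -> [8, 15]
Merge: [13, 19] + [8, 15] -> [8, 13, 15, 19]

Final sorted array: [8, 13, 15, 19]

The merge sort proceeds by recursively splitting the array and merging sorted halves.
After all merges, the sorted array is [8, 13, 15, 19].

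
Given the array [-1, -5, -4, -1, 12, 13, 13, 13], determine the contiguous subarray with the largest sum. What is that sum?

Using Kadane's algorithm on [-1, -5, -4, -1, 12, 13, 13, 13]:

Scanning through the array:
Position 1 (value -5): max_ending_here = -5, max_so_far = -1
Position 2 (value -4): max_ending_here = -4, max_so_far = -1
Position 3 (value -1): max_ending_here = -1, max_so_far = -1
Position 4 (value 12): max_ending_here = 12, max_so_far = 12
Position 5 (value 13): max_ending_here = 25, max_so_far = 25
Position 6 (value 13): max_ending_here = 38, max_so_far = 38
Position 7 (value 13): max_ending_here = 51, max_so_far = 51

Maximum subarray: [12, 13, 13, 13]
Maximum sum: 51

The maximum subarray is [12, 13, 13, 13] with sum 51. This subarray runs from index 4 to index 7.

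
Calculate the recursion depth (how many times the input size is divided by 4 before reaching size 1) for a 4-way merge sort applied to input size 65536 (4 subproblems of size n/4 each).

For divide and conquer with division factor 4:

Problem sizes at each level:
Level 0: 65536
Level 1: 16384
Level 2: 4096
Level 3: 1024
Level 4: 256
Level 5: 64
Level 6: 16
Level 7: 4
Level 8: 1

The root is level 0 and the size-1 base case is level 8 (the tree spans levels 0 through 8, i.e. 9 levels counting the root), so the depth is the number of divisions: log_4(65536) = 8

The recursion tree depth is log_4(65536) = 8. At each level, the problem size is divided by 4, so it takes 8 divisions to reduce to a base case of size 1. The algorithm makes 4 recursive calls at each level.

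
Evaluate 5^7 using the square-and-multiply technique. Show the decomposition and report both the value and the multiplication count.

Computing 5^7 by squaring (build up from 5^1; each line after the first costs one multiplication):

5^1 = 5
5^2 = (5^1)^2 = 5^2 = 25
5^3 = 5 * 5^2 = 5 * 25 = 125
5^6 = (5^3)^2 = 125^2 = 15625
5^7 = 5 * 5^6 = 5 * 15625 = 78125

Result: 78125
Multiplications needed: 4 (4 lines after 5^1)

5^7 = 78125. Using exponentiation by squaring, this requires 4 multiplications. The key idea: if the exponent is even, square the half-power; if odd, multiply by the base once.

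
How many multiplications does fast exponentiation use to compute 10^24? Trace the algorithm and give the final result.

Computing 10^24 by squaring (build up from 10^1; each line after the first costs one multiplication):

10^1 = 10
10^2 = (10^1)^2 = 10^2 = 100
10^3 = 10 * 10^2 = 10 * 100 = 1000
10^6 = (10^3)^2 = 1000^2 = 1000000
10^12 = (10^6)^2 = 1000000^2 = 1000000000000
10^24 = (10^12)^2 = 1000000000000^2 = 1000000000000000000000000

Result: 1000000000000000000000000
Multiplications needed: 5 (5 lines after 10^1)

10^24 = 1000000000000000000000000. Using exponentiation by squaring, this requires 5 multiplications. The key idea: if the exponent is even, square the half-power; if odd, multiply by the base once.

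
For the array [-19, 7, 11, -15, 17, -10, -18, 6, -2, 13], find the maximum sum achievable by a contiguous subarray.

Using Kadane's algorithm on [-19, 7, 11, -15, 17, -10, -18, 6, -2, 13]:

Scanning through the array:
Position 1 (value 7): max_ending_here = 7, max_so_far = 7
Position 2 (value 11): max_ending_here = 18, max_so_far = 18
Position 3 (value -15): max_ending_here = 3, max_so_far = 18
Position 4 (value 17): max_ending_here = 20, max_so_far = 20
Position 5 (value -10): max_ending_here = 10, max_so_far = 20
Position 6 (value -18): max_ending_here = -8, max_so_far = 20
Position 7 (value 6): max_ending_here = 6, max_so_far = 20
Position 8 (value -2): max_ending_here = 4, max_so_far = 20
Position 9 (value 13): max_ending_here = 17, max_so_far = 20

Maximum subarray: [7, 11, -15, 17]
Maximum sum: 20

The maximum subarray is [7, 11, -15, 17] with sum 20. This subarray runs from index 1 to index 4.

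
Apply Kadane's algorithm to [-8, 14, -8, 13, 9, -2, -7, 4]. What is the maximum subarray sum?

Using Kadane's algorithm on [-8, 14, -8, 13, 9, -2, -7, 4]:

Scanning through the array:
Position 1 (value 14): max_ending_here = 14, max_so_far = 14
Position 2 (value -8): max_ending_here = 6, max_so_far = 14
Position 3 (value 13): max_ending_here = 19, max_so_far = 19
Position 4 (value 9): max_ending_here = 28, max_so_far = 28
Position 5 (value -2): max_ending_here = 26, max_so_far = 28
Position 6 (value -7): max_ending_here = 19, max_so_far = 28
Position 7 (value 4): max_ending_here = 23, max_so_far = 28

Maximum subarray: [14, -8, 13, 9]
Maximum sum: 28

The maximum subarray is [14, -8, 13, 9] with sum 28. This subarray runs from index 1 to index 4.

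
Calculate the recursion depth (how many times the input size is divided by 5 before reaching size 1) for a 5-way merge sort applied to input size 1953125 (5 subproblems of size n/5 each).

For divide and conquer with division factor 5:

Problem sizes at each level:
Level 0: 1953125
Level 1: 390625
Level 2: 78125
Level 3: 15625
Level 4: 3125
Level 5: 625
Level 6: 125
Level 7: 25
Level 8: 5
Level 9: 1

The root is level 0 and the size-1 base case is level 9 (the tree spans levels 0 through 9, i.e. 10 levels counting the root), so the depth is the number of divisions: log_5(1953125) = 9

The recursion tree depth is log_5(1953125) = 9. At each level, the problem size is divided by 5, so it takes 9 divisions to reduce to a base case of size 1. The algorithm makes 5 recursive calls at each level.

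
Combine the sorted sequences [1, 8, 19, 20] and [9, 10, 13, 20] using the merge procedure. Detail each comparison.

Merging process:

Compare 1 vs 9: take 1 from left. Merged: [1]
Compare 8 vs 9: take 8 from left. Merged: [1, 8]
Compare 19 vs 9: take 9 from right. Merged: [1, 8, 9]
Compare 19 vs 10: take 10 from right. Merged: [1, 8, 9, 10]
Compare 19 vs 13: take 13 from right. Merged: [1, 8, 9, 10, 13]
Compare 19 vs 20: take 19 from left. Merged: [1, 8, 9, 10, 13, 19]
Compare 20 vs 20: take 20 from left. Merged: [1, 8, 9, 10, 13, 19, 20]
Append remaining from right: [20]. Merged: [1, 8, 9, 10, 13, 19, 20, 20]

Final merged array: [1, 8, 9, 10, 13, 19, 20, 20]
Total comparisons: 7

The merged array is [1, 8, 9, 10, 13, 19, 20, 20], requiring 7 comparisons. The merge step runs in O(n) time where n is the total number of elements.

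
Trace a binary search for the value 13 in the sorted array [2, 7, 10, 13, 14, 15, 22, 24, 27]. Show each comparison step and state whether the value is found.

Binary search for 13 in [2, 7, 10, 13, 14, 15, 22, 24, 27]:

lo=0, hi=8, mid=4, arr[mid]=14 -> 14 > 13, search left half
lo=0, hi=3, mid=1, arr[mid]=7 -> 7 < 13, search right half
lo=2, hi=3, mid=2, arr[mid]=10 -> 10 < 13, search right half
lo=3, hi=3, mid=3, arr[mid]=13 -> Found target at index 3!

Binary search finds 13 at index 3 after 4 comparisons. The search repeatedly halves the search space by comparing with the middle element.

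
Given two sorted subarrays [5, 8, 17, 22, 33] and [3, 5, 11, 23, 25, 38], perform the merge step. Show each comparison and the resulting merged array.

Merging process:

Compare 5 vs 3: take 3 from right. Merged: [3]
Compare 5 vs 5: take 5 from left. Merged: [3, 5]
Compare 8 vs 5: take 5 from right. Merged: [3, 5, 5]
Compare 8 vs 11: take 8 from left. Merged: [3, 5, 5, 8]
Compare 17 vs 11: take 11 from right. Merged: [3, 5, 5, 8, 11]
Compare 17 vs 23: take 17 from left. Merged: [3, 5, 5, 8, 11, 17]
Compare 22 vs 23: take 22 from left. Merged: [3, 5, 5, 8, 11, 17, 22]
Compare 33 vs 23: take 23 from right. Merged: [3, 5, 5, 8, 11, 17, 22, 23]
Compare 33 vs 25: take 25 from right. Merged: [3, 5, 5, 8, 11, 17, 22, 23, 25]
Compare 33 vs 38: take 33 from left. Merged: [3, 5, 5, 8, 11, 17, 22, 23, 25, 33]
Append remaining from right: [38]. Merged: [3, 5, 5, 8, 11, 17, 22, 23, 25, 33, 38]

Final merged array: [3, 5, 5, 8, 11, 17, 22, 23, 25, 33, 38]
Total comparisons: 10

The merged array is [3, 5, 5, 8, 11, 17, 22, 23, 25, 33, 38], requiring 10 comparisons. The merge step runs in O(n) time where n is the total number of elements.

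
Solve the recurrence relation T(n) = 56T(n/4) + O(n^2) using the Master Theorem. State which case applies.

Master Theorem for T(n) = 56T(n/4) + O(n^2):

a = 56, b = 4, c = 2
log_b(a) = log_4(56) = 2.9037

Case 1: c = 2 < log_4(56) = 2.9037
T(n) = O(n^(log_4 56))

For T(n) = 56T(n/4) + O(n^2): log_4(56) = 2.9037. This is Case 1 of the Master Theorem (c < log_b(a), work dominated by leaves), giving O(n^(log_4 56)).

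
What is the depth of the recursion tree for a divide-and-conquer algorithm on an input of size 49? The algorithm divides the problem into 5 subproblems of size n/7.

For divide and conquer with division factor 7:

Problem sizes at each level:
Level 0: 49
Level 1: 7
Level 2: 1

The root is level 0 and the size-1 base case is level 2 (the tree spans levels 0 through 2, i.e. 3 levels counting the root), so the depth is the number of divisions: log_7(49) = 2

The recursion tree depth is log_7(49) = 2. At each level, the problem size is divided by 7, so it takes 2 divisions to reduce to a base case of size 1. The algorithm makes 5 recursive calls at each level.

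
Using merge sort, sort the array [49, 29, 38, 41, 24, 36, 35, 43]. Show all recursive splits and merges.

Merge sort trace:

Split: [49, 29, 38, 41, 24, 36, 35, 43] -> [49, 29, 38, 41] and [24, 36, 35, 43]
  Split: [49, 29, 38, 41] -> [49, 29] and [38, 41]
    Split: [49, 29] -> [49] and [29]
    Merge: [49] + [29] -> [29, 49]
    Split: [38, 41] -> [38] and [41]
    Merge: [38] + [41] -> [38, 41]
  Merge: [29, 49] + [38, 41] -> [29, 38, 41, 49]
  Split: [24, 36, 35, 43] -> [24, 36] and [35, 43]
    Split: [24, 36] -> [24] and [36]
    Merge: [24] + [36] -> [24, 36]
    Split: [35, 43] -> [35] and [43]
    Merge: [35] + [43] -> [35, 43]
  Merge: [24, 36] + [35, 43] -> [24, 35, 36, 43]
Merge: [29, 38, 41, 49] + [24, 35, 36, 43] -> [24, 29, 35, 36, 38, 41, 43, 49]

Final sorted array: [24, 29, 35, 36, 38, 41, 43, 49]

The merge sort proceeds by recursively splitting the array and merging sorted halves.
After all merges, the sorted array is [24, 29, 35, 36, 38, 41, 43, 49].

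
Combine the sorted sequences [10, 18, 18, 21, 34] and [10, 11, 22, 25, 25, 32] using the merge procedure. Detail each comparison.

Merging process:

Compare 10 vs 10: take 10 from left. Merged: [10]
Compare 18 vs 10: take 10 from right. Merged: [10, 10]
Compare 18 vs 11: take 11 from right. Merged: [10, 10, 11]
Compare 18 vs 22: take 18 from left. Merged: [10, 10, 11, 18]
Compare 18 vs 22: take 18 from left. Merged: [10, 10, 11, 18, 18]
Compare 21 vs 22: take 21 from left. Merged: [10, 10, 11, 18, 18, 21]
Compare 34 vs 22: take 22 from right. Merged: [10, 10, 11, 18, 18, 21, 22]
Compare 34 vs 25: take 25 from right. Merged: [10, 10, 11, 18, 18, 21, 22, 25]
Compare 34 vs 25: take 25 from right. Merged: [10, 10, 11, 18, 18, 21, 22, 25, 25]
Compare 34 vs 32: take 32 from right. Merged: [10, 10, 11, 18, 18, 21, 22, 25, 25, 32]
Append remaining from left: [34]. Merged: [10, 10, 11, 18, 18, 21, 22, 25, 25, 32, 34]

Final merged array: [10, 10, 11, 18, 18, 21, 22, 25, 25, 32, 34]
Total comparisons: 10

The merged array is [10, 10, 11, 18, 18, 21, 22, 25, 25, 32, 34], requiring 10 comparisons. The merge step runs in O(n) time where n is the total number of elements.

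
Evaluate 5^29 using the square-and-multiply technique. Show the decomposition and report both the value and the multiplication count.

Computing 5^29 by squaring (build up from 5^1; each line after the first costs one multiplication):

5^1 = 5
5^2 = (5^1)^2 = 5^2 = 25
5^3 = 5 * 5^2 = 5 * 25 = 125
5^6 = (5^3)^2 = 125^2 = 15625
5^7 = 5 * 5^6 = 5 * 15625 = 78125
5^14 = (5^7)^2 = 78125^2 = 6103515625
5^28 = (5^14)^2 = 6103515625^2 = 37252902984619140625
5^29 = 5 * 5^28 = 5 * 37252902984619140625 = 186264514923095703125

Result: 186264514923095703125
Multiplications needed: 7 (7 lines after 5^1)

5^29 = 186264514923095703125. Using exponentiation by squaring, this requires 7 multiplications. The key idea: if the exponent is even, square the half-power; if odd, multiply by the base once.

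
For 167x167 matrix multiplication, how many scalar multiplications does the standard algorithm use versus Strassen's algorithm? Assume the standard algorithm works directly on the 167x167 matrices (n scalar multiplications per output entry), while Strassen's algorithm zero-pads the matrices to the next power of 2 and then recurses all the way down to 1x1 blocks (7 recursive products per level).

Matrix multiplication for 167x167 matrices:

Strassen's algorithm requires power-of-2 dimensions. Pad 167x167 to 256x256 (next power of 2).

Standard algorithm: 167^3 = 4657463 multiplications
Strassen's algorithm: 7^(log2(256)) = 7^8 = 5764801 multiplications
Difference: 4657463 - 5764801 = -1107338 (Strassen uses MORE here due to padding overhead — for small or just-over-power-of-2 n, padding can outweigh the per-level savings)

Standard: 4657463 multiplications (167^3). Strassen: 5764801 multiplications (7^8, after padding to 256x256). Strassen reduces 8 recursive multiplications to 7 at each level.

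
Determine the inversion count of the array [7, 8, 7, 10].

Finding inversions in [7, 8, 7, 10]:

(1, 2): arr[1]=8 > arr[2]=7

Total inversions: 1

The array has 1 inversion(s): (1,2). Each pair (i,j) satisfies i < j and arr[i] > arr[j].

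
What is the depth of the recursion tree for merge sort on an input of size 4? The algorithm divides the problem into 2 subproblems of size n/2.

For divide and conquer with division factor 2:

Problem sizes at each level:
Level 0: 4
Level 1: 2
Level 2: 1

The root is level 0 and the size-1 base case is level 2 (the tree spans levels 0 through 2, i.e. 3 levels counting the root), so the depth is the number of divisions: log_2(4) = 2

The recursion tree depth is log_2(4) = 2. At each level, the problem size is divided by 2, so it takes 2 divisions to reduce to a base case of size 1. The algorithm makes 2 recursive calls at each level.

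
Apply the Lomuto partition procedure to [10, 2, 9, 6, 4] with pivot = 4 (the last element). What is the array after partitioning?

Lomuto partition with pivot = 4:

Initial array: [10, 2, 9, 6, 4]

arr[0]=10 > 4: no swap
arr[1]=2 <= 4: swap with position 0, array becomes [2, 10, 9, 6, 4]
arr[2]=9 > 4: no swap
arr[3]=6 > 4: no swap

Place pivot at position 1: [2, 4, 9, 6, 10]
Pivot position: 1

After partitioning with pivot 4, the array becomes [2, 4, 9, 6, 10]. The pivot is placed at index 1. All elements to the left of the pivot are <= 4, and all elements to the right are > 4.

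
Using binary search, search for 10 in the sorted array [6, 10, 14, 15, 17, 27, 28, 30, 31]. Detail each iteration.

Binary search for 10 in [6, 10, 14, 15, 17, 27, 28, 30, 31]:

lo=0, hi=8, mid=4, arr[mid]=17 -> 17 > 10, search left half
lo=0, hi=3, mid=1, arr[mid]=10 -> Found target at index 1!

Binary search finds 10 at index 1 after 2 comparisons. The search repeatedly halves the search space by comparing with the middle element.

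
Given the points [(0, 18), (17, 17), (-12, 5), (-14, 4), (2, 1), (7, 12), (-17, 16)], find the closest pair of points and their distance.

Computing all pairwise distances among 7 points:

d((0, 18), (17, 17)) = 17.0294
d((0, 18), (-12, 5)) = 17.6918
d((0, 18), (-14, 4)) = 19.799
d((0, 18), (2, 1)) = 17.1172
d((0, 18), (7, 12)) = 9.2195
d((0, 18), (-17, 16)) = 17.1172
d((17, 17), (-12, 5)) = 31.3847
d((17, 17), (-14, 4)) = 33.6155
d((17, 17), (2, 1)) = 21.9317
d((17, 17), (7, 12)) = 11.1803
d((17, 17), (-17, 16)) = 34.0147
d((-12, 5), (-14, 4)) = 2.2361 <-- minimum
d((-12, 5), (2, 1)) = 14.5602
d((-12, 5), (7, 12)) = 20.2485
d((-12, 5), (-17, 16)) = 12.083
d((-14, 4), (2, 1)) = 16.2788
d((-14, 4), (7, 12)) = 22.4722
d((-14, 4), (-17, 16)) = 12.3693
d((2, 1), (7, 12)) = 12.083
d((2, 1), (-17, 16)) = 24.2074
d((7, 12), (-17, 16)) = 24.3311

Closest pair: (-12, 5) and (-14, 4) with distance 2.2361

The closest pair is (-12, 5) and (-14, 4) with Euclidean distance 2.2361. For 7 points, brute-force pairwise comparison is shown above. For large n, the divide-and-conquer algorithm (sort by x, recurse on halves, check the dividing strip) achieves O(n log n).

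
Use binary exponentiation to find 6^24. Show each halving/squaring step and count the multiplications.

Computing 6^24 by squaring (build up from 6^1; each line after the first costs one multiplication):

6^1 = 6
6^2 = (6^1)^2 = 6^2 = 36
6^3 = 6 * 6^2 = 6 * 36 = 216
6^6 = (6^3)^2 = 216^2 = 46656
6^12 = (6^6)^2 = 46656^2 = 2176782336
6^24 = (6^12)^2 = 2176782336^2 = 4738381338321616896

Result: 4738381338321616896
Multiplications needed: 5 (5 lines after 6^1)

6^24 = 4738381338321616896. Using exponentiation by squaring, this requires 5 multiplications. The key idea: if the exponent is even, square the half-power; if odd, multiply by the base once.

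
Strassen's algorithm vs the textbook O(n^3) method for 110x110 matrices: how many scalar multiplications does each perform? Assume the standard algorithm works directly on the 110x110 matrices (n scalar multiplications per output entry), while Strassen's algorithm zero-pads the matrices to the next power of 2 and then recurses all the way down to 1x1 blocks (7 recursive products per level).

Matrix multiplication for 110x110 matrices:

Strassen's algorithm requires power-of-2 dimensions. Pad 110x110 to 128x128 (next power of 2).

Standard algorithm: 110^3 = 1331000 multiplications
Strassen's algorithm: 7^(log2(128)) = 7^7 = 823543 multiplications
Savings: 1331000 - 823543 = 507457 multiplications

Standard: 1331000 multiplications (110^3). Strassen: 823543 multiplications (7^7, after padding to 128x128). Strassen reduces 8 recursive multiplications to 7 at each level.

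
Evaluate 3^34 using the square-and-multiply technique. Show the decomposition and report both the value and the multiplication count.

Computing 3^34 by squaring (build up from 3^1; each line after the first costs one multiplication):

3^1 = 3
3^2 = (3^1)^2 = 3^2 = 9
3^4 = (3^2)^2 = 9^2 = 81
3^8 = (3^4)^2 = 81^2 = 6561
3^16 = (3^8)^2 = 6561^2 = 43046721
3^17 = 3 * 3^16 = 3 * 43046721 = 129140163
3^34 = (3^17)^2 = 129140163^2 = 16677181699666569

Result: 16677181699666569
Multiplications needed: 6 (6 lines after 3^1)

3^34 = 16677181699666569. Using exponentiation by squaring, this requires 6 multiplications. The key idea: if the exponent is even, square the half-power; if odd, multiply by the base once.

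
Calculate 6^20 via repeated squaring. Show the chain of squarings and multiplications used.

Computing 6^20 by squaring (build up from 6^1; each line after the first costs one multiplication):

6^1 = 6
6^2 = (6^1)^2 = 6^2 = 36
6^4 = (6^2)^2 = 36^2 = 1296
6^5 = 6 * 6^4 = 6 * 1296 = 7776
6^10 = (6^5)^2 = 7776^2 = 60466176
6^20 = (6^10)^2 = 60466176^2 = 3656158440062976

Result: 3656158440062976
Multiplications needed: 5 (5 lines after 6^1)

6^20 = 3656158440062976. Using exponentiation by squaring, this requires 5 multiplications. The key idea: if the exponent is even, square the half-power; if odd, multiply by the base once.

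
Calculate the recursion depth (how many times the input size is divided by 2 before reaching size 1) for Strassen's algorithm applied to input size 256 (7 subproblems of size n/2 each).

For divide and conquer with division factor 2:

Problem sizes at each level:
Level 0: 256
Level 1: 128
Level 2: 64
Level 3: 32
Level 4: 16
Level 5: 8
Level 6: 4
Level 7: 2
Level 8: 1

The root is level 0 and the size-1 base case is level 8 (the tree spans levels 0 through 8, i.e. 9 levels counting the root), so the depth is the number of divisions: log_2(256) = 8

The recursion tree depth is log_2(256) = 8. At each level, the problem size is divided by 2, so it takes 8 divisions to reduce to a base case of size 1. The algorithm makes 7 recursive calls at each level.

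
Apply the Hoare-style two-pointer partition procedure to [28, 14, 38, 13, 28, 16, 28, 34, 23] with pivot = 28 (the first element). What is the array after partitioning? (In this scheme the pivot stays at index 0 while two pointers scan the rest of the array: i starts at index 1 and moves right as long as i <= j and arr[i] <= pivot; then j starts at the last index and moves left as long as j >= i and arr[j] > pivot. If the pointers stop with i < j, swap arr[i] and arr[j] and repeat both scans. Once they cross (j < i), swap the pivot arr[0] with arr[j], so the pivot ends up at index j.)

Hoare-style two-pointer partition with pivot = 28:

Initial array: [28, 14, 38, 13, 28, 16, 28, 34, 23]

Pointers start at i = 1, j = 8.
i stops at index 2 (arr[2]=38 > 28), j stops at index 8 (arr[8]=23 <= 28): swap arr[2] and arr[8], array becomes [28, 14, 23, 13, 28, 16, 28, 34, 38]
i ends at 7, j ends at 6: the pointers have crossed (j < i), so scanning stops.

Swap pivot arr[0] with arr[6] to place pivot at position 6: [28, 14, 23, 13, 28, 16, 28, 34, 38]
Pivot position: 6

After partitioning with pivot 28, the array becomes [28, 14, 23, 13, 28, 16, 28, 34, 38]. The pivot is placed at index 6. All elements to the left of the pivot are <= 28, and all elements to the right are > 28.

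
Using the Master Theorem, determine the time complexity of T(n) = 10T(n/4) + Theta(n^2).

Master Theorem for T(n) = 10T(n/4) + O(n^2):

a = 10, b = 4, c = 2
log_b(a) = log_4(10) = 1.6610

Case 3: c = 2 > log_4(10) = 1.6610
T(n) = O(n^2) = O(n^2)

For T(n) = 10T(n/4) + O(n^2): log_4(10) = 1.6610. This is Case 3 of the Master Theorem (c > log_b(a), work dominated by root), giving O(n^2).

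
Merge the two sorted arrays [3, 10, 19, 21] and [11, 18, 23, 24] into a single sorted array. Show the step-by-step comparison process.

Merging process:

Compare 3 vs 11: take 3 from left. Merged: [3]
Compare 10 vs 11: take 10 from left. Merged: [3, 10]
Compare 19 vs 11: take 11 from right. Merged: [3, 10, 11]
Compare 19 vs 18: take 18 from right. Merged: [3, 10, 11, 18]
Compare 19 vs 23: take 19 from left. Merged: [3, 10, 11, 18, 19]
Compare 21 vs 23: take 21 from left. Merged: [3, 10, 11, 18, 19, 21]
Append remaining from right: [23, 24]. Merged: [3, 10, 11, 18, 19, 21, 23, 24]

Final merged array: [3, 10, 11, 18, 19, 21, 23, 24]
Total comparisons: 6

The merged array is [3, 10, 11, 18, 19, 21, 23, 24], requiring 6 comparisons. The merge step runs in O(n) time where n is the total number of elements.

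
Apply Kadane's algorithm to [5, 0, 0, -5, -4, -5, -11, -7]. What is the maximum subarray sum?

Using Kadane's algorithm on [5, 0, 0, -5, -4, -5, -11, -7]:

Scanning through the array:
Position 1 (value 0): max_ending_here = 5, max_so_far = 5
Position 2 (value 0): max_ending_here = 5, max_so_far = 5
Position 3 (value -5): max_ending_here = 0, max_so_far = 5
Position 4 (value -4): max_ending_here = -4, max_so_far = 5
Position 5 (value -5): max_ending_here = -5, max_so_far = 5
Position 6 (value -11): max_ending_here = -11, max_so_far = 5
Position 7 (value -7): max_ending_here = -7, max_so_far = 5

Maximum subarray: [5]
Maximum sum: 5

The maximum subarray is [5] with sum 5. This subarray runs from index 0 to index 0.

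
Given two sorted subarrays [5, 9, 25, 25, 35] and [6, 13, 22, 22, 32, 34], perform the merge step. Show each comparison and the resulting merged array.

Merging process:

Compare 5 vs 6: take 5 from left. Merged: [5]
Compare 9 vs 6: take 6 from right. Merged: [5, 6]
Compare 9 vs 13: take 9 from left. Merged: [5, 6, 9]
Compare 25 vs 13: take 13 from right. Merged: [5, 6, 9, 13]
Compare 25 vs 22: take 22 from right. Merged: [5, 6, 9, 13, 22]
Compare 25 vs 22: take 22 from right. Merged: [5, 6, 9, 13, 22, 22]
Compare 25 vs 32: take 25 from left. Merged: [5, 6, 9, 13, 22, 22, 25]
Compare 25 vs 32: take 25 from left. Merged: [5, 6, 9, 13, 22, 22, 25, 25]
Compare 35 vs 32: take 32 from right. Merged: [5, 6, 9, 13, 22, 22, 25, 25, 32]
Compare 35 vs 34: take 34 from right. Merged: [5, 6, 9, 13, 22, 22, 25, 25, 32, 34]
Append remaining from left: [35]. Merged: [5, 6, 9, 13, 22, 22, 25, 25, 32, 34, 35]

Final merged array: [5, 6, 9, 13, 22, 22, 25, 25, 32, 34, 35]
Total comparisons: 10

The merged array is [5, 6, 9, 13, 22, 22, 25, 25, 32, 34, 35], requiring 10 comparisons. The merge step runs in O(n) time where n is the total number of elements.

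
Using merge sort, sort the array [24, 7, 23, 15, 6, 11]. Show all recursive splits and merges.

Merge sort trace:

Split: [24, 7, 23, 15, 6, 11] -> [24, 7, 23] and [15, 6, 11]
  Split: [24, 7, 23] -> [24] and [7, 23]
    Split: [7, 23] -> [7] and [23]
    Merge: [7] + [23] -> [7, 23]
  Merge: [24] + [7, 23] -> [7, 23, 24]
  Split: [15, 6, 11] -> [15] and [6, 11]
    Split: [6, 11] -> [6] and [11]
    Merge: [6] + [11] -> [6, 11]
  Merge: [15] + [6, 11] -> [6, 11, 15]
Merge: [7, 23, 24] + [6, 11, 15] -> [6, 7, 11, 15, 23, 24]

Final sorted array: [6, 7, 11, 15, 23, 24]

The merge sort proceeds by recursively splitting the array and merging sorted halves.
After all merges, the sorted array is [6, 7, 11, 15, 23, 24].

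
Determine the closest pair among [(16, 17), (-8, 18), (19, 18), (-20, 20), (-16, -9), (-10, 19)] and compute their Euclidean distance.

Computing all pairwise distances among 6 points:

d((16, 17), (-8, 18)) = 24.0208
d((16, 17), (19, 18)) = 3.1623
d((16, 17), (-20, 20)) = 36.1248
d((16, 17), (-16, -9)) = 41.2311
d((16, 17), (-10, 19)) = 26.0768
d((-8, 18), (19, 18)) = 27.0
d((-8, 18), (-20, 20)) = 12.1655
d((-8, 18), (-16, -9)) = 28.1603
d((-8, 18), (-10, 19)) = 2.2361 <-- minimum
d((19, 18), (-20, 20)) = 39.0512
d((19, 18), (-16, -9)) = 44.2041
d((19, 18), (-10, 19)) = 29.0172
d((-20, 20), (-16, -9)) = 29.2746
d((-20, 20), (-10, 19)) = 10.0499
d((-16, -9), (-10, 19)) = 28.6356

Closest pair: (-8, 18) and (-10, 19) with distance 2.2361

The closest pair is (-8, 18) and (-10, 19) with Euclidean distance 2.2361. For 6 points, brute-force pairwise comparison is shown above. For large n, the divide-and-conquer algorithm (sort by x, recurse on halves, check the dividing strip) achieves O(n log n).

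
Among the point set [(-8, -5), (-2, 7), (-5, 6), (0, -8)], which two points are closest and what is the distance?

Computing all pairwise distances among 4 points:

d((-8, -5), (-2, 7)) = 13.4164
d((-8, -5), (-5, 6)) = 11.4018
d((-8, -5), (0, -8)) = 8.544
d((-2, 7), (-5, 6)) = 3.1623 <-- minimum
d((-2, 7), (0, -8)) = 15.1327
d((-5, 6), (0, -8)) = 14.8661

Closest pair: (-2, 7) and (-5, 6) with distance 3.1623

The closest pair is (-2, 7) and (-5, 6) with Euclidean distance 3.1623. For 4 points, brute-force pairwise comparison is shown above. For large n, the divide-and-conquer algorithm (sort by x, recurse on halves, check the dividing strip) achieves O(n log n).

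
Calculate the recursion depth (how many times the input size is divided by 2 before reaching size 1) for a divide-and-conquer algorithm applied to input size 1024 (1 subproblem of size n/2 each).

For divide and conquer with division factor 2:

Problem sizes at each level:
Level 0: 1024
Level 1: 512
Level 2: 256
Level 3: 128
Level 4: 64
Level 5: 32
Level 6: 16
Level 7: 8
Level 8: 4
Level 9: 2
Level 10: 1

The root is level 0 and the size-1 base case is level 10 (the tree spans levels 0 through 10, i.e. 11 levels counting the root), so the depth is the number of divisions: log_2(1024) = 10

The recursion tree depth is log_2(1024) = 10. At each level, the problem size is divided by 2, so it takes 10 divisions to reduce to a base case of size 1. The algorithm makes 1 recursive call at each level.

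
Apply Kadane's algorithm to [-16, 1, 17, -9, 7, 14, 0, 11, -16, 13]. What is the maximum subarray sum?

Using Kadane's algorithm on [-16, 1, 17, -9, 7, 14, 0, 11, -16, 13]:

Scanning through the array:
Position 1 (value 1): max_ending_here = 1, max_so_far = 1
Position 2 (value 17): max_ending_here = 18, max_so_far = 18
Position 3 (value -9): max_ending_here = 9, max_so_far = 18
Position 4 (value 7): max_ending_here = 16, max_so_far = 18
Position 5 (value 14): max_ending_here = 30, max_so_far = 30
Position 6 (value 0): max_ending_here = 30, max_so_far = 30
Position 7 (value 11): max_ending_here = 41, max_so_far = 41
Position 8 (value -16): max_ending_here = 25, max_so_far = 41
Position 9 (value 13): max_ending_here = 38, max_so_far = 41

Maximum subarray: [1, 17, -9, 7, 14, 0, 11]
Maximum sum: 41

The maximum subarray is [1, 17, -9, 7, 14, 0, 11] with sum 41. This subarray runs from index 1 to index 7.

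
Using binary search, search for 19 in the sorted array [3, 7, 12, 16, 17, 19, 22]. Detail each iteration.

Binary search for 19 in [3, 7, 12, 16, 17, 19, 22]:

lo=0, hi=6, mid=3, arr[mid]=16 -> 16 < 19, search right half
lo=4, hi=6, mid=5, arr[mid]=19 -> Found target at index 5!

Binary search finds 19 at index 5 after 2 comparisons. The search repeatedly halves the search space by comparing with the middle element.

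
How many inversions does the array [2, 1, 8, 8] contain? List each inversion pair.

Finding inversions in [2, 1, 8, 8]:

(0, 1): arr[0]=2 > arr[1]=1

Total inversions: 1

The array has 1 inversion(s): (0,1). Each pair (i,j) satisfies i < j and arr[i] > arr[j].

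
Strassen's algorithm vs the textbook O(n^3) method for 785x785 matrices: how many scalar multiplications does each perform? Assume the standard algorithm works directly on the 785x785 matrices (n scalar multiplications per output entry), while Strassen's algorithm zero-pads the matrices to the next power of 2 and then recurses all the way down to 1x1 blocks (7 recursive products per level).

Matrix multiplication for 785x785 matrices:

Strassen's algorithm requires power-of-2 dimensions. Pad 785x785 to 1024x1024 (next power of 2).

Standard algorithm: 785^3 = 483736625 multiplications
Strassen's algorithm: 7^(log2(1024)) = 7^10 = 282475249 multiplications
Savings: 483736625 - 282475249 = 201261376 multiplications

Standard: 483736625 multiplications (785^3). Strassen: 282475249 multiplications (7^10, after padding to 1024x1024). Strassen reduces 8 recursive multiplications to 7 at each level.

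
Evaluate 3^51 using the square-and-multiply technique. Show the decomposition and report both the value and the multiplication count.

Computing 3^51 by squaring (build up from 3^1; each line after the first costs one multiplication):

3^1 = 3
3^2 = (3^1)^2 = 3^2 = 9
3^3 = 3 * 3^2 = 3 * 9 = 27
3^6 = (3^3)^2 = 27^2 = 729
3^12 = (3^6)^2 = 729^2 = 531441
3^24 = (3^12)^2 = 531441^2 = 282429536481
3^25 = 3 * 3^24 = 3 * 282429536481 = 847288609443
3^50 = (3^25)^2 = 847288609443^2 = 717897987691852588770249
3^51 = 3 * 3^50 = 3 * 717897987691852588770249 = 2153693963075557766310747

Result: 2153693963075557766310747
Multiplications needed: 8 (8 lines after 3^1)

3^51 = 2153693963075557766310747. Using exponentiation by squaring, this requires 8 multiplications. The key idea: if the exponent is even, square the half-power; if odd, multiply by the base once.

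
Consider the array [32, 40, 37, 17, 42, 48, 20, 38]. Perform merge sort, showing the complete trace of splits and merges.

Merge sort trace:

Split: [32, 40, 37, 17, 42, 48, 20, 38] -> [32, 40, 37, 17] and [42, 48, 20, 38]
  Split: [32, 40, 37, 17] -> [32, 40] and [37, 17]
    Split: [32, 40] -> [32] and [40]
    Merge: [32] + [40] -> [32, 40]
    Split: [37, 17] -> [37] and [17]
    Merge: [37] + [17] -> [17, 37]
  Merge: [32, 40] + [17, 37] -> [17, 32, 37, 40]
  Split: [42, 48, 20, 38] -> [42, 48] and [20, 38]
    Split: [42, 48] -> [42] and [48]
    Merge: [42] + [48] -> [42, 48]
    Split: [20, 38] -> [20] and [38]
    Merge: [20] + [38] -> [20, 38]
  Merge: [42, 48] + [20, 38] -> [20, 38, 42, 48]
Merge: [17, 32, 37, 40] + [20, 38, 42, 48] -> [17, 20, 32, 37, 38, 40, 42, 48]

Final sorted array: [17, 20, 32, 37, 38, 40, 42, 48]

The merge sort proceeds by recursively splitting the array and merging sorted halves.
After all merges, the sorted array is [17, 20, 32, 37, 38, 40, 42, 48].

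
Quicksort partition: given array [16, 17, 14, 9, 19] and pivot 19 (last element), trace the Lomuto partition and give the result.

Lomuto partition with pivot = 19:

Initial array: [16, 17, 14, 9, 19]

arr[0]=16 <= 19: swap with position 0, array becomes [16, 17, 14, 9, 19]
arr[1]=17 <= 19: swap with position 1, array becomes [16, 17, 14, 9, 19]
arr[2]=14 <= 19: swap with position 2, array becomes [16, 17, 14, 9, 19]
arr[3]=9 <= 19: swap with position 3, array becomes [16, 17, 14, 9, 19]

Place pivot at position 4: [16, 17, 14, 9, 19]
Pivot position: 4

After partitioning with pivot 19, the array becomes [16, 17, 14, 9, 19]. The pivot is placed at index 4. All elements to the left of the pivot are <= 19, and all elements to the right are > 19.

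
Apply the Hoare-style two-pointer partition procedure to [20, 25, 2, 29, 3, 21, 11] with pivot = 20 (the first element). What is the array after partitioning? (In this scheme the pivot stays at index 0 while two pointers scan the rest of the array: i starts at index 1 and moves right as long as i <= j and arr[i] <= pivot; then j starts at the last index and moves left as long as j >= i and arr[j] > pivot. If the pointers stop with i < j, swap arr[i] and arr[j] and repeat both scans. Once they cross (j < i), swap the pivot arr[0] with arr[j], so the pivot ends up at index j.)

Hoare-style two-pointer partition with pivot = 20:

Initial array: [20, 25, 2, 29, 3, 21, 11]

Pointers start at i = 1, j = 6.
i stops at index 1 (arr[1]=25 > 20), j stops at index 6 (arr[6]=11 <= 20): swap arr[1] and arr[6], array becomes [20, 11, 2, 29, 3, 21, 25]
i stops at index 3 (arr[3]=29 > 20), j stops at index 4 (arr[4]=3 <= 20): swap arr[3] and arr[4], array becomes [20, 11, 2, 3, 29, 21, 25]
i ends at 4, j ends at 3: the pointers have crossed (j < i), so scanning stops.

Swap pivot arr[0] with arr[3] to place pivot at position 3: [3, 11, 2, 20, 29, 21, 25]
Pivot position: 3

After partitioning with pivot 20, the array becomes [3, 11, 2, 20, 29, 21, 25]. The pivot is placed at index 3. All elements to the left of the pivot are <= 20, and all elements to the right are > 20.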